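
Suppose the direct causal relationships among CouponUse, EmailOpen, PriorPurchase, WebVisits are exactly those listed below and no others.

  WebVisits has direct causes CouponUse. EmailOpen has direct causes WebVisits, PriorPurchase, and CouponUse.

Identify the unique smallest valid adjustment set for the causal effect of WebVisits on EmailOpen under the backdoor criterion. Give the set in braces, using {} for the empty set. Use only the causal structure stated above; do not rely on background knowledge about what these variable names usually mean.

Variables eligible for adjustment (non-descendants of WebVisits, excluding WebVisits and EmailOpen): {CouponUse, PriorPurchase}.
Backdoor paths from WebVisits to EmailOpen:
  P1: WebVisits <- CouponUse -> EmailOpen
The empty set is not sufficient: P1 (WebVisits <- CouponUse -> EmailOpen) has no collider blocking it and no conditioned non-collider, so it is open.
Try {CouponUse}:
  P1: blocked at fork node CouponUse ∈ conditioning set.
{CouponUse} contains no descendant of WebVisits and blocks every backdoor path.
No other singleton works — e.g. {PriorPurchase} leaves P1 open — so {CouponUse} is the unique smallest valid adjustment set.

{CouponUse}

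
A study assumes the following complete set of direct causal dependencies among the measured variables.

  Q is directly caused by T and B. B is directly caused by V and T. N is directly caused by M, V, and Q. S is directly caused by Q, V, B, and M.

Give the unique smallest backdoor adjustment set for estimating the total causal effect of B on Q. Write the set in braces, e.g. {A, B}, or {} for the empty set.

{T}

Variables eligible for adjustment (non-descendants of B, excluding B and Q): {M, T, V}.
Backdoor paths from B to Q:
  P1: B <- V -> N <- M -> S <- Q
  P2: B <- V -> N <- Q
  P3: B <- V -> S <- M -> N <- Q
  P4: B <- V -> S <- Q
  P5: B <- T -> Q
The empty set is not sufficient: P5 (B <- T -> Q) has no collider blocking it and no conditioned non-collider, so it is open.
Try {T}:
  P1: blocked at collider N (neither it nor any descendant is in the conditioning set).
  P2: blocked at collider N (neither it nor any descendant is in the conditioning set).
  P3: blocked at collider S (neither it nor any descendant is in the conditioning set).
  P4: blocked at collider S (neither it nor any descendant is in the conditioning set).
  P5: blocked at fork node T ∈ conditioning set.
{T} contains no descendant of B and blocks every backdoor path.
No other singleton works — e.g. {V} leaves P5 open — so {T} is the unique smallest valid adjustment set.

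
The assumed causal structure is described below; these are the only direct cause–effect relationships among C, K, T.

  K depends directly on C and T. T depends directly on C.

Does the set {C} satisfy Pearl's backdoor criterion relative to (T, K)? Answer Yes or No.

Backdoor paths from T to K (paths whose first edge points into T):
  P1: T <- C -> K
Condition 1 (no descendant of T in the set): holds — descendants of T are {K}; none are in {C}.
Condition 2 (every backdoor path blocked by {C}):
  P1: blocked at fork node C ∈ conditioning set.
{C} satisfies the backdoor criterion.

Yes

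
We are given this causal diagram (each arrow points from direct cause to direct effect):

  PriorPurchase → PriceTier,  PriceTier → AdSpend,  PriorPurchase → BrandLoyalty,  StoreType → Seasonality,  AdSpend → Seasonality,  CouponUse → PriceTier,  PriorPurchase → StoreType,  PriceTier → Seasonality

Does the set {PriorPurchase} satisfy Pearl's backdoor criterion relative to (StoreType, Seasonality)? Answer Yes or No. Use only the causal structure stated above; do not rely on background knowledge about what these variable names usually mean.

Yes

Backdoor paths from StoreType to Seasonality (paths whose first edge points into StoreType):
  P1: StoreType <- PriorPurchase -> PriceTier -> AdSpend -> Seasonality
  P2: StoreType <- PriorPurchase -> PriceTier -> Seasonality
Condition 1 (no descendant of StoreType in the set): holds — descendants of StoreType are {Seasonality}; none are in {PriorPurchase}.
Condition 2 (every backdoor path blocked by {PriorPurchase}):
  P1: blocked at fork node PriorPurchase ∈ conditioning set.
  P2: blocked at fork node PriorPurchase ∈ conditioning set.
{PriorPurchase} satisfies the backdoor criterion.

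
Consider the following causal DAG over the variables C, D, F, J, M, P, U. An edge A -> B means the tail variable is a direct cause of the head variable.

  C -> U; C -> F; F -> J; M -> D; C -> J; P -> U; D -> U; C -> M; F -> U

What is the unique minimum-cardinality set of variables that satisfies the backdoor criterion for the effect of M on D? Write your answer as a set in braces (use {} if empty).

{}

Variables eligible for adjustment (non-descendants of M, excluding M and D): {C, F, J, P}.
Backdoor paths from M to D:
  P1: M <- C -> F -> U <- D
  P2: M <- C -> J <- F -> U <- D
  P3: M <- C -> U <- D
Each backdoor path contains an unconditioned collider, so every path is already blocked with the empty conditioning set:
  P1: blocked at collider U (neither it nor any descendant is in the conditioning set).
  P2: blocked at collider J (neither it nor any descendant is in the conditioning set).
  P3: blocked at collider U (neither it nor any descendant is in the conditioning set).
The empty set is therefore the unique smallest valid set.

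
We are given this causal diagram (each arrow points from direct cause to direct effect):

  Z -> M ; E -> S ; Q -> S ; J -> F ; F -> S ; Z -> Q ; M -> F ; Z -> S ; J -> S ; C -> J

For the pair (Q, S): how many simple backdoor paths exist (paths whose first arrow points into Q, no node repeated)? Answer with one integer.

3

A backdoor path from Q to S is any simple undirected path whose first edge points into Q (i.e. leaves Q via a parent).
Parents of Q: {Z}.
Enumerating:
  P1: Q <- Z -> M -> F <- J -> S
  P2: Q <- Z -> M -> F -> S
  P3: Q <- Z -> S
That exhausts the simple backdoor paths. Count: 3.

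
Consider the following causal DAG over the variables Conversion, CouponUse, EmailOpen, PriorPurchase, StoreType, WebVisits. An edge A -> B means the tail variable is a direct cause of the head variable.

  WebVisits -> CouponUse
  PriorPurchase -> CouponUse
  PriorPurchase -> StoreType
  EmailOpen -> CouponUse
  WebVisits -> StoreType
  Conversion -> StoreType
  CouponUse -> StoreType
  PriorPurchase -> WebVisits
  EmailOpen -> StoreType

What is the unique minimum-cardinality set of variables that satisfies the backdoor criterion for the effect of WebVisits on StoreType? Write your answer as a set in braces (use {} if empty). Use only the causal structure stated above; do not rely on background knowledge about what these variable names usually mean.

Variables eligible for adjustment (non-descendants of WebVisits, excluding WebVisits and StoreType): {Conversion, EmailOpen, PriorPurchase}.
Backdoor paths from WebVisits to StoreType:
  P1: WebVisits <- PriorPurchase -> CouponUse <- EmailOpen -> StoreType
  P2: WebVisits <- PriorPurchase -> CouponUse -> StoreType
  P3: WebVisits <- PriorPurchase -> StoreType
The empty set is not sufficient: P2 (WebVisits <- PriorPurchase -> CouponUse -> StoreType) has no collider blocking it and no conditioned non-collider, so it is open.
Try {PriorPurchase}:
  P1: blocked at fork node PriorPurchase ∈ conditioning set.
  P2: blocked at fork node PriorPurchase ∈ conditioning set.
  P3: blocked at fork node PriorPurchase ∈ conditioning set.
{PriorPurchase} contains no descendant of WebVisits and blocks every backdoor path.
No other singleton works — e.g. {EmailOpen} leaves P2 open — so {PriorPurchase} is the unique smallest valid adjustment set.

{PriorPurchase}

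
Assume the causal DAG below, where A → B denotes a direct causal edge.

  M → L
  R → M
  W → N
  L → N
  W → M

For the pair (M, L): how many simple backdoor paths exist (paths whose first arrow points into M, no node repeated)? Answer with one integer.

A backdoor path from M to L is any simple undirected path whose first edge points into M (i.e. leaves M via a parent).
Parents of M: {R, W}.
Enumerating:
  P1: M <- W -> N <- L
That exhausts the simple backdoor paths. Count: 1.

1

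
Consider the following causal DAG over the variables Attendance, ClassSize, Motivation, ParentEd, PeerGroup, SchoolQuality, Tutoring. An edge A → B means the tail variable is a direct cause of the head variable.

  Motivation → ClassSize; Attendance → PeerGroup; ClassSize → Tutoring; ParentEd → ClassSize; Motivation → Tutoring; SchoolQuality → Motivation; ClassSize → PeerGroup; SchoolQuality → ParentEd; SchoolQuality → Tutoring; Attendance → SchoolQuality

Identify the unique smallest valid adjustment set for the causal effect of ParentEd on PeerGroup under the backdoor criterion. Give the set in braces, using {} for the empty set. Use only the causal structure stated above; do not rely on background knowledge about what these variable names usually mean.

{SchoolQuality}

Variables eligible for adjustment (non-descendants of ParentEd, excluding ParentEd and PeerGroup): {Attendance, Motivation, SchoolQuality}.
Backdoor paths from ParentEd to PeerGroup:
  P1: ParentEd <- SchoolQuality <- Attendance -> PeerGroup
  P2: ParentEd <- SchoolQuality -> Motivation -> ClassSize -> PeerGroup
  P3: ParentEd <- SchoolQuality -> Motivation -> Tutoring <- ClassSize -> PeerGroup
  P4: ParentEd <- SchoolQuality -> Tutoring <- Motivation -> ClassSize -> PeerGroup
  P5: ParentEd <- SchoolQuality -> Tutoring <- ClassSize -> PeerGroup
The empty set is not sufficient: P1 (ParentEd <- SchoolQuality <- Attendance -> PeerGroup) has no collider blocking it and no conditioned non-collider, so it is open.
Try {SchoolQuality}:
  P1: blocked at chain node SchoolQuality ∈ conditioning set.
  P2: blocked at fork node SchoolQuality ∈ conditioning set.
  P3: blocked at fork node SchoolQuality ∈ conditioning set.
  P4: blocked at fork node SchoolQuality ∈ conditioning set.
  P5: blocked at fork node SchoolQuality ∈ conditioning set.
{SchoolQuality} contains no descendant of ParentEd and blocks every backdoor path.
No other singleton works — e.g. {Attendance} leaves P2 open — so {SchoolQuality} is the unique smallest valid adjustment set.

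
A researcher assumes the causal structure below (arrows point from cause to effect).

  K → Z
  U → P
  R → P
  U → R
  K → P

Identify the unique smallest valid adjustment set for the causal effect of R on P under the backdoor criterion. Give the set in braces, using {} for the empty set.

Variables eligible for adjustment (non-descendants of R, excluding R and P): {K, U, Z}.
Backdoor paths from R to P:
  P1: R <- U -> P
The empty set is not sufficient: P1 (R <- U -> P) has no collider blocking it and no conditioned non-collider, so it is open.
Try {U}:
  P1: blocked at fork node U ∈ conditioning set.
{U} contains no descendant of R and blocks every backdoor path.
No other singleton works — e.g. {K} leaves P1 open — so {U} is the unique smallest valid adjustment set.

{U}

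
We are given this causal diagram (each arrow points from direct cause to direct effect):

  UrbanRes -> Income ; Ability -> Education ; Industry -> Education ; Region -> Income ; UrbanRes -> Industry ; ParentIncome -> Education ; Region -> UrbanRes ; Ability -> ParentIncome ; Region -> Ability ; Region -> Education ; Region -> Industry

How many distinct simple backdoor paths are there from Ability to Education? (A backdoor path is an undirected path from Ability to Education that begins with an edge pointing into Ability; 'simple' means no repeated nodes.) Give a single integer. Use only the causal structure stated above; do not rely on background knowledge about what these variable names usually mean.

A backdoor path from Ability to Education is any simple undirected path whose first edge points into Ability (i.e. leaves Ability via a parent).
Parents of Ability: {Region}.
Enumerating:
  P1: Ability <- Region -> UrbanRes -> Industry -> Education
  P2: Ability <- Region -> Industry -> Education
  P3: Ability <- Region -> Education
  P4: Ability <- Region -> Income <- UrbanRes -> Industry -> Education
That exhausts the simple backdoor paths. Count: 4.

4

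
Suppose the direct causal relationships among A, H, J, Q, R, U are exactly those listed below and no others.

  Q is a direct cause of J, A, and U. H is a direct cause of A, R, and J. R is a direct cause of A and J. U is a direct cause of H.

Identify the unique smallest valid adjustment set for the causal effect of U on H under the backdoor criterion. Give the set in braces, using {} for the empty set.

{}

Variables eligible for adjustment (non-descendants of U, excluding U and H): {Q}.
Backdoor paths from U to H:
  P1: U <- Q -> J <- H
  P2: U <- Q -> J <- R <- H
  P3: U <- Q -> J <- R -> A <- H
  P4: U <- Q -> A <- H
  P5: U <- Q -> A <- R <- H
  P6: U <- Q -> A <- R -> J <- H
Each backdoor path contains an unconditioned collider, so every path is already blocked with the empty conditioning set:
  P1: blocked at collider J (neither it nor any descendant is in the conditioning set).
  P2: blocked at collider J (neither it nor any descendant is in the conditioning set).
  P3: blocked at collider J (neither it nor any descendant is in the conditioning set).
  P4: blocked at collider A (neither it nor any descendant is in the conditioning set).
  P5: blocked at collider A (neither it nor any descendant is in the conditioning set).
  P6: blocked at collider A (neither it nor any descendant is in the conditioning set).
The empty set is therefore the unique smallest valid set.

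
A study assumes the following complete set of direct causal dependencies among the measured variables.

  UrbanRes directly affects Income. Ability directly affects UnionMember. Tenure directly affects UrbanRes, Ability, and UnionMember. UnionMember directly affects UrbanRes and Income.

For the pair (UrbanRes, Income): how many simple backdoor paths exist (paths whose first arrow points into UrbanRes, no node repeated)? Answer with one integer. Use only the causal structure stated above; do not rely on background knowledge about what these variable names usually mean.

3

A backdoor path from UrbanRes to Income is any simple undirected path whose first edge points into UrbanRes (i.e. leaves UrbanRes via a parent).
Parents of UrbanRes: {Tenure, UnionMember}.
Enumerating:
  P1: UrbanRes <- Tenure -> Ability -> UnionMember -> Income
  P2: UrbanRes <- Tenure -> UnionMember -> Income
  P3: UrbanRes <- UnionMember -> Income
That exhausts the simple backdoor paths. Count: 3.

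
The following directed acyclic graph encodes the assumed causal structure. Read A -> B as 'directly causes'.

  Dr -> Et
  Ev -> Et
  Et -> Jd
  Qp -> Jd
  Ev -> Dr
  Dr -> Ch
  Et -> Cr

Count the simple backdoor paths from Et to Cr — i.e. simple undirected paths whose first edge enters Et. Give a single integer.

A backdoor path from Et to Cr is any simple undirected path whose first edge points into Et (i.e. leaves Et via a parent).
Parents of Et: {Dr, Ev}.
No simple path from any parent of Et reaches Cr without revisiting Et, so there are no backdoor paths.

0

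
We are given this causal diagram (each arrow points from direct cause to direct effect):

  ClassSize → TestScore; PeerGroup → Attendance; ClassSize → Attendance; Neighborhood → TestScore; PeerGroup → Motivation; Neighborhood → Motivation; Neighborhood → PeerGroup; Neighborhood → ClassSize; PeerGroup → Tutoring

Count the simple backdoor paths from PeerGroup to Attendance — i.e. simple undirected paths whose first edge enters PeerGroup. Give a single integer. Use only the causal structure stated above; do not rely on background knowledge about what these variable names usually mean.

A backdoor path from PeerGroup to Attendance is any simple undirected path whose first edge points into PeerGroup (i.e. leaves PeerGroup via a parent).
Parents of PeerGroup: {Neighborhood}.
Enumerating:
  P1: PeerGroup <- Neighborhood -> ClassSize -> Attendance
  P2: PeerGroup <- Neighborhood -> TestScore <- ClassSize -> Attendance
That exhausts the simple backdoor paths. Count: 2.

2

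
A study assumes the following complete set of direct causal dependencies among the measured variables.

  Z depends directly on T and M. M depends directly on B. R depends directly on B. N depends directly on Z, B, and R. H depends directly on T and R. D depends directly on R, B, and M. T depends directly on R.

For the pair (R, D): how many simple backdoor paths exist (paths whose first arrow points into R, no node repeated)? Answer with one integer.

3

A backdoor path from R to D is any simple undirected path whose first edge points into R (i.e. leaves R via a parent).
Parents of R: {B}.
Enumerating:
  P1: R <- B -> M -> D
  P2: R <- B -> D
  P3: R <- B -> N <- Z <- M -> D
That exhausts the simple backdoor paths. Count: 3.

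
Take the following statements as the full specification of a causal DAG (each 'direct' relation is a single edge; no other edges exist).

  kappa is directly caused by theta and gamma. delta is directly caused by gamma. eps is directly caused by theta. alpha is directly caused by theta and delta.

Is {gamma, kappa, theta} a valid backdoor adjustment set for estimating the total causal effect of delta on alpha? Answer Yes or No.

Yes

Backdoor paths from delta to alpha (paths whose first edge points into delta):
  P1: delta <- gamma -> kappa <- theta -> alpha
Condition 1 (no descendant of delta in the set): holds — descendants of delta are {alpha}; none are in {gamma, kappa, theta}.
Condition 2 (every backdoor path blocked by {gamma, kappa, theta}):
  P1: blocked at fork node gamma ∈ conditioning set.
{gamma, kappa, theta} satisfies the backdoor criterion.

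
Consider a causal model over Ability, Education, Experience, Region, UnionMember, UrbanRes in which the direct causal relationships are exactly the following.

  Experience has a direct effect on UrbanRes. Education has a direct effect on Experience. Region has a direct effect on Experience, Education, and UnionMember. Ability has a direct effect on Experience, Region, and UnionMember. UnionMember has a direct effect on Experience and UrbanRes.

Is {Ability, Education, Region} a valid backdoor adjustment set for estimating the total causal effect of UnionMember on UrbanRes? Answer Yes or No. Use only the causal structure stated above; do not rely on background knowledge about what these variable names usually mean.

Backdoor paths from UnionMember to UrbanRes (paths whose first edge points into UnionMember):
  P1: UnionMember <- Ability -> Region -> Education -> Experience -> UrbanRes
  P2: UnionMember <- Ability -> Region -> Experience -> UrbanRes
  P3: UnionMember <- Ability -> Experience -> UrbanRes
  P4: UnionMember <- Region <- Ability -> Experience -> UrbanRes
  P5: UnionMember <- Region -> Education -> Experience -> UrbanRes
  P6: UnionMember <- Region -> Experience -> UrbanRes
Condition 1 (no descendant of UnionMember in the set): holds — descendants of UnionMember are {Experience, UrbanRes}; none are in {Ability, Education, Region}.
Condition 2 (every backdoor path blocked by {Ability, Education, Region}):
  P1: blocked at fork node Ability ∈ conditioning set.
  P2: blocked at fork node Ability ∈ conditioning set.
  P3: blocked at fork node Ability ∈ conditioning set.
  P4: blocked at chain node Region ∈ conditioning set.
  P5: blocked at fork node Region ∈ conditioning set.
  P6: blocked at fork node Region ∈ conditioning set.
{Ability, Education, Region} satisfies the backdoor criterion.

Yes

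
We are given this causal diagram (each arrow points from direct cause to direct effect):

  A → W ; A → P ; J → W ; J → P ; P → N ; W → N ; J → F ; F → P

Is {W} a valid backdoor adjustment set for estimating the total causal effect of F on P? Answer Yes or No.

Backdoor paths from F to P (paths whose first edge points into F):
  P1: F <- J -> P
  P2: F <- J -> W <- A -> P
  P3: F <- J -> W -> N <- P
Condition 1 (no descendant of F in the set): holds — descendants of F are {N, P}; none are in {W}.
Condition 2 (every backdoor path blocked by {W}):
  P1: open — no interior node is in the conditioning set.
  P2: open — collider(s) W are conditioned on (or have a conditioned descendant) and no non-collider on the path is in the set.
  P3: blocked at chain node W ∈ conditioning set.
{W} does not satisfy the backdoor criterion.

No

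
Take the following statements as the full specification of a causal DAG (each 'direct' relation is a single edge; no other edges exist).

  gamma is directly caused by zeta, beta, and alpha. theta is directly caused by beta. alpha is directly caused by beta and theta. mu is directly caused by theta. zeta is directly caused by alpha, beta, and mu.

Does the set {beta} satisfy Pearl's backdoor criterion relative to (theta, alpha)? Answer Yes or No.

Yes

Backdoor paths from theta to alpha (paths whose first edge points into theta):
  P1: theta <- beta -> alpha
  P2: theta <- beta -> zeta <- alpha
  P3: theta <- beta -> zeta -> gamma <- alpha
  P4: theta <- beta -> gamma <- alpha
  P5: theta <- beta -> gamma <- zeta <- alpha
Condition 1 (no descendant of theta in the set): holds — descendants of theta are {alpha, gamma, mu, zeta}; none are in {beta}.
Condition 2 (every backdoor path blocked by {beta}):
  P1: blocked at fork node beta ∈ conditioning set.
  P2: blocked at fork node beta ∈ conditioning set.
  P3: blocked at fork node beta ∈ conditioning set.
  P4: blocked at fork node beta ∈ conditioning set.
  P5: blocked at fork node beta ∈ conditioning set.
{beta} satisfies the backdoor criterion.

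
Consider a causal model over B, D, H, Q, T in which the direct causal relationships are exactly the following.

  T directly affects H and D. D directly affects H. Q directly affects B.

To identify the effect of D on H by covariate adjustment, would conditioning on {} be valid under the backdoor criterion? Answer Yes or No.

No

Backdoor paths from D to H (paths whose first edge points into D):
  P1: D <- T -> H
Condition 1 (no descendant of D in the set): holds — descendants of D are {H}; none are in {}.
Condition 2 (every backdoor path blocked by {}):
  P1: open — no interior node is in the conditioning set.
{} does not satisfy the backdoor criterion.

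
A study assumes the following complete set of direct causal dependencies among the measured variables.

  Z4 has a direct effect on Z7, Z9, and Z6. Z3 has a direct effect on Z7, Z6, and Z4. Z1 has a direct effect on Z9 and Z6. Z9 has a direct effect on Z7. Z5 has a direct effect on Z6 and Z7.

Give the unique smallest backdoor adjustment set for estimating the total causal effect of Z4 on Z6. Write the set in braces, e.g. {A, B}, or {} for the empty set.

Variables eligible for adjustment (non-descendants of Z4, excluding Z4 and Z6): {Z1, Z3, Z5}.
Backdoor paths from Z4 to Z6:
  P1: Z4 <- Z3 -> Z7 <- Z5 -> Z6
  P2: Z4 <- Z3 -> Z7 <- Z9 <- Z1 -> Z6
  P3: Z4 <- Z3 -> Z6
The empty set is not sufficient: P3 (Z4 <- Z3 -> Z6) has no collider blocking it and no conditioned non-collider, so it is open.
Try {Z3}:
  P1: blocked at fork node Z3 ∈ conditioning set.
  P2: blocked at fork node Z3 ∈ conditioning set.
  P3: blocked at fork node Z3 ∈ conditioning set.
{Z3} contains no descendant of Z4 and blocks every backdoor path.
No other singleton works — e.g. {Z1} leaves P3 open — so {Z3} is the unique smallest valid adjustment set.

{Z3}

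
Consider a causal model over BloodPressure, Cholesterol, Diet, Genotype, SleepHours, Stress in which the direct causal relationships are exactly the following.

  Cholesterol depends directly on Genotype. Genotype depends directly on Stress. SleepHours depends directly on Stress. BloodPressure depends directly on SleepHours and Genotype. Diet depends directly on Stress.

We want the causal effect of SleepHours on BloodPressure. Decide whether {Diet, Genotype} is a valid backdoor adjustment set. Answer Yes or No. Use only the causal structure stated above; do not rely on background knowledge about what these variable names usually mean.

Backdoor paths from SleepHours to BloodPressure (paths whose first edge points into SleepHours):
  P1: SleepHours <- Stress -> Genotype -> BloodPressure
Condition 1 (no descendant of SleepHours in the set): holds — descendants of SleepHours are {BloodPressure}; none are in {Diet, Genotype}.
Condition 2 (every backdoor path blocked by {Diet, Genotype}):
  P1: blocked at chain node Genotype ∈ conditioning set.
{Diet, Genotype} satisfies the backdoor criterion.

Yes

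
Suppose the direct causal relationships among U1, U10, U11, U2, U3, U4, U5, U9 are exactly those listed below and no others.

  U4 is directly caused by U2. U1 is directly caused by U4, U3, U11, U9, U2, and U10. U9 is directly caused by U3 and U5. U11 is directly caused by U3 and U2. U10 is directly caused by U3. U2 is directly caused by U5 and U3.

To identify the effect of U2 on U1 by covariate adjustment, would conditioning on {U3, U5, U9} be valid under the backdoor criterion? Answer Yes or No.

Yes

Backdoor paths from U2 to U1 (paths whose first edge points into U2):
  P1: U2 <- U5 -> U9 <- U3 -> U11 -> U1
  P2: U2 <- U5 -> U9 <- U3 -> U10 -> U1
  P3: U2 <- U5 -> U9 <- U3 -> U1
  P4: U2 <- U5 -> U9 -> U1
  P5: U2 <- U3 -> U9 -> U1
  P6: U2 <- U3 -> U11 -> U1
  P7: U2 <- U3 -> U10 -> U1
  P8: U2 <- U3 -> U1
Condition 1 (no descendant of U2 in the set): holds — descendants of U2 are {U1, U11, U4}; none are in {U3, U5, U9}.
Condition 2 (every backdoor path blocked by {U3, U5, U9}):
  P1: blocked at fork node U5 ∈ conditioning set.
  P2: blocked at fork node U5 ∈ conditioning set.
  P3: blocked at fork node U5 ∈ conditioning set.
  P4: blocked at fork node U5 ∈ conditioning set.
  P5: blocked at fork node U3 ∈ conditioning set.
  P6: blocked at fork node U3 ∈ conditioning set.
  P7: blocked at fork node U3 ∈ conditioning set.
  P8: blocked at fork node U3 ∈ conditioning set.
{U3, U5, U9} satisfies the backdoor criterion.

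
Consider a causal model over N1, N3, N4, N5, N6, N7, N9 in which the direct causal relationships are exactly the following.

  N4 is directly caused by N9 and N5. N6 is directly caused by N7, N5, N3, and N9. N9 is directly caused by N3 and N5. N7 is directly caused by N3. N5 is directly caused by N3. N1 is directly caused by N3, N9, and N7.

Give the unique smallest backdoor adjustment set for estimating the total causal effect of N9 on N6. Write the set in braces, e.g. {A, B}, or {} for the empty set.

Variables eligible for adjustment (non-descendants of N9, excluding N9 and N6): {N3, N5, N7}.
Backdoor paths from N9 to N6:
  P1: N9 <- N3 -> N7 -> N6
  P2: N9 <- N3 -> N5 -> N6
  P3: N9 <- N3 -> N6
  P4: N9 <- N3 -> N1 <- N7 -> N6
  P5: N9 <- N5 <- N3 -> N7 -> N6
  P6: N9 <- N5 <- N3 -> N6
  P7: N9 <- N5 <- N3 -> N1 <- N7 -> N6
  P8: N9 <- N5 -> N6
The empty set is not sufficient: P1 (N9 <- N3 -> N7 -> N6) has no collider blocking it and no conditioned non-collider, so it is open.
Try {N3, N5}:
  P1: blocked at fork node N3 ∈ conditioning set.
  P2: blocked at fork node N3 ∈ conditioning set.
  P3: blocked at fork node N3 ∈ conditioning set.
  P4: blocked at fork node N3 ∈ conditioning set.
  P5: blocked at chain node N5 ∈ conditioning set.
  P6: blocked at chain node N5 ∈ conditioning set.
  P7: blocked at chain node N5 ∈ conditioning set.
  P8: blocked at fork node N5 ∈ conditioning set.
{N3, N5} contains no descendant of N9 and blocks every backdoor path.
Every element of {N3, N5} is needed (dropping N3 leaves P1 open; dropping N5 leaves P8 open), so no proper subset is valid.
Among all size-2 subsets of the eligible variables, only {N3, N5} blocks every backdoor path, so it is the unique smallest valid adjustment set.

{N3, N5}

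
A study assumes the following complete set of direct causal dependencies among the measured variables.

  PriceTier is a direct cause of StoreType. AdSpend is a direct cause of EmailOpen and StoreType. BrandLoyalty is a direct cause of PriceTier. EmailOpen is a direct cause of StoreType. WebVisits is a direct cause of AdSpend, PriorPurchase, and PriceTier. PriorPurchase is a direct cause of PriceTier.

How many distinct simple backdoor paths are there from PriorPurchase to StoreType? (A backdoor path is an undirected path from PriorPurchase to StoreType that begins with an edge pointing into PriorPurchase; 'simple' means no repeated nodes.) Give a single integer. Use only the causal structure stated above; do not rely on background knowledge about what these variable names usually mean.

A backdoor path from PriorPurchase to StoreType is any simple undirected path whose first edge points into PriorPurchase (i.e. leaves PriorPurchase via a parent).
Parents of PriorPurchase: {WebVisits}.
Enumerating:
  P1: PriorPurchase <- WebVisits -> PriceTier -> StoreType
  P2: PriorPurchase <- WebVisits -> AdSpend -> EmailOpen -> StoreType
  P3: PriorPurchase <- WebVisits -> AdSpend -> StoreType
That exhausts the simple backdoor paths. Count: 3.

3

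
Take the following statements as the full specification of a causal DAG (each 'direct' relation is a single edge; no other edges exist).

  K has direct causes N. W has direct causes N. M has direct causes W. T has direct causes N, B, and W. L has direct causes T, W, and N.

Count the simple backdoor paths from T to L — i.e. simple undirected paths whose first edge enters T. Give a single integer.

4

A backdoor path from T to L is any simple undirected path whose first edge points into T (i.e. leaves T via a parent).
Parents of T: {B, N, W}.
Enumerating:
  P1: T <- N -> W -> L
  P2: T <- N -> L
  P3: T <- W <- N -> L
  P4: T <- W -> L
That exhausts the simple backdoor paths. Count: 4.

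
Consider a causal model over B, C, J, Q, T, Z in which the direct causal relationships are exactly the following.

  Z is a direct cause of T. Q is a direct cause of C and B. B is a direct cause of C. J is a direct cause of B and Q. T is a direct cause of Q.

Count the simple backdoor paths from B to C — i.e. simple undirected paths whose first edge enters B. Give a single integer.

2

A backdoor path from B to C is any simple undirected path whose first edge points into B (i.e. leaves B via a parent).
Parents of B: {J, Q}.
Enumerating:
  P1: B <- J -> Q -> C
  P2: B <- Q -> C
That exhausts the simple backdoor paths. Count: 2.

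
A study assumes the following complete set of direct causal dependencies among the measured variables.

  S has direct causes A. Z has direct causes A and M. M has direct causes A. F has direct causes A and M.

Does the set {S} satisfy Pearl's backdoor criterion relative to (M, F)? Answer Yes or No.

Backdoor paths from M to F (paths whose first edge points into M):
  P1: M <- A -> F
Condition 1 (no descendant of M in the set): holds — descendants of M are {F, Z}; none are in {S}.
Condition 2 (every backdoor path blocked by {S}):
  P1: open — no interior node is in the conditioning set.
{S} does not satisfy the backdoor criterion.

No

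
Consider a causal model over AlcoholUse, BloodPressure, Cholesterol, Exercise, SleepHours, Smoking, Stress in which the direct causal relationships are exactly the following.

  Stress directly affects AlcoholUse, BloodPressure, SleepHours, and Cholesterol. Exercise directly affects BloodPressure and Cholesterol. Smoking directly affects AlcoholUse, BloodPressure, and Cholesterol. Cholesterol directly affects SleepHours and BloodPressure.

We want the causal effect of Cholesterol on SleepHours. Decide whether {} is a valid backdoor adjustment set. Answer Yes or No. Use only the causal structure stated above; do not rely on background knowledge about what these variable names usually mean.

No

Backdoor paths from Cholesterol to SleepHours (paths whose first edge points into Cholesterol):
  P1: Cholesterol <- Stress -> SleepHours
  P2: Cholesterol <- Smoking -> AlcoholUse <- Stress -> SleepHours
  P3: Cholesterol <- Smoking -> BloodPressure <- Stress -> SleepHours
  P4: Cholesterol <- Exercise -> BloodPressure <- Stress -> SleepHours
  P5: Cholesterol <- Exercise -> BloodPressure <- Smoking -> AlcoholUse <- Stress -> SleepHours
Condition 1 (no descendant of Cholesterol in the set): holds — descendants of Cholesterol are {BloodPressure, SleepHours}; none are in {}.
Condition 2 (every backdoor path blocked by {}):
  P1: open — no interior node is in the conditioning set.
  P2: blocked at collider AlcoholUse (neither it nor any descendant is in the conditioning set).
  P3: blocked at collider BloodPressure (neither it nor any descendant is in the conditioning set).
  P4: blocked at collider BloodPressure (neither it nor any descendant is in the conditioning set).
  P5: blocked at collider BloodPressure (neither it nor any descendant is in the conditioning set).
{} does not satisfy the backdoor criterion.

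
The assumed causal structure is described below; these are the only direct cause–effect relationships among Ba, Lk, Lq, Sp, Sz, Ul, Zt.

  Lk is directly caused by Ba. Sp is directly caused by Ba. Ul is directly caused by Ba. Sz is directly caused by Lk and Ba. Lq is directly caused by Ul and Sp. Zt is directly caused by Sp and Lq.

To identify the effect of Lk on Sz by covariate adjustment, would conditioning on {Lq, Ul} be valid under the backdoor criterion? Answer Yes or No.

Backdoor paths from Lk to Sz (paths whose first edge points into Lk):
  P1: Lk <- Ba -> Sz
Condition 1 (no descendant of Lk in the set): holds — descendants of Lk are {Sz}; none are in {Lq, Ul}.
Condition 2 (every backdoor path blocked by {Lq, Ul}):
  P1: open — no interior node is in the conditioning set.
{Lq, Ul} does not satisfy the backdoor criterion.

No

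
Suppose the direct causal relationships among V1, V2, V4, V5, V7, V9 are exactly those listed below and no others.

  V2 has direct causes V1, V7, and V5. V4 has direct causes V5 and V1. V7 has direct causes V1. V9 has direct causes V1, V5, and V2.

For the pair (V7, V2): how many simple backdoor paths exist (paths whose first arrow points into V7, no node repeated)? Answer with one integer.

A backdoor path from V7 to V2 is any simple undirected path whose first edge points into V7 (i.e. leaves V7 via a parent).
Parents of V7: {V1}.
Enumerating:
  P1: V7 <- V1 -> V4 <- V5 -> V2
  P2: V7 <- V1 -> V4 <- V5 -> V9 <- V2
  P3: V7 <- V1 -> V2
  P4: V7 <- V1 -> V9 <- V5 -> V2
  P5: V7 <- V1 -> V9 <- V2
That exhausts the simple backdoor paths. Count: 5.

5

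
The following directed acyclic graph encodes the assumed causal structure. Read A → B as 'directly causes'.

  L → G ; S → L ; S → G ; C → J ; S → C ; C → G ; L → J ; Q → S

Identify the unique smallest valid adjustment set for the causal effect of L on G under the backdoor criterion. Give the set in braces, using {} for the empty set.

Variables eligible for adjustment (non-descendants of L, excluding L and G): {C, Q, S}.
Backdoor paths from L to G:
  P1: L <- S -> C -> G
  P2: L <- S -> G
The empty set is not sufficient: P1 (L <- S -> C -> G) has no collider blocking it and no conditioned non-collider, so it is open.
Try {S}:
  P1: blocked at fork node S ∈ conditioning set.
  P2: blocked at fork node S ∈ conditioning set.
{S} contains no descendant of L and blocks every backdoor path.
No other singleton works — e.g. {Q} leaves P1 open — so {S} is the unique smallest valid adjustment set.

{S}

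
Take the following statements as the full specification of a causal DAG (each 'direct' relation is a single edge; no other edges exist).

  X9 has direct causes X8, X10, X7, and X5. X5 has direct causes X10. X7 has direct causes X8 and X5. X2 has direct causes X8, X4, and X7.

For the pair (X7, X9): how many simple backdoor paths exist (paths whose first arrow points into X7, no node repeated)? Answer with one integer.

A backdoor path from X7 to X9 is any simple undirected path whose first edge points into X7 (i.e. leaves X7 via a parent).
Parents of X7: {X5, X8}.
Enumerating:
  P1: X7 <- X8 -> X9
  P2: X7 <- X5 <- X10 -> X9
  P3: X7 <- X5 -> X9
That exhausts the simple backdoor paths. Count: 3.

3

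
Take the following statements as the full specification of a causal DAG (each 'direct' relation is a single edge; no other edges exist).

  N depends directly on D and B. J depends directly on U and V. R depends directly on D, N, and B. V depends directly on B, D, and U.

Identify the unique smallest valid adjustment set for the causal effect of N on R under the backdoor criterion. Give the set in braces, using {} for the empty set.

{B, D}

Variables eligible for adjustment (non-descendants of N, excluding N and R): {B, D, J, U, V}.
Backdoor paths from N to R:
  P1: N <- D -> V <- B -> R
  P2: N <- D -> R
  P3: N <- B -> V <- D -> R
  P4: N <- B -> R
The empty set is not sufficient: P2 (N <- D -> R) has no collider blocking it and no conditioned non-collider, so it is open.
Try {B, D}:
  P1: blocked at fork node D ∈ conditioning set.
  P2: blocked at fork node D ∈ conditioning set.
  P3: blocked at fork node B ∈ conditioning set.
  P4: blocked at fork node B ∈ conditioning set.
{B, D} contains no descendant of N and blocks every backdoor path.
Every element of {B, D} is needed (dropping B leaves P4 open; dropping D leaves P2 open), so no proper subset is valid.
Among all size-2 subsets of the eligible variables, only {B, D} blocks every backdoor path, so it is the unique smallest valid adjustment set.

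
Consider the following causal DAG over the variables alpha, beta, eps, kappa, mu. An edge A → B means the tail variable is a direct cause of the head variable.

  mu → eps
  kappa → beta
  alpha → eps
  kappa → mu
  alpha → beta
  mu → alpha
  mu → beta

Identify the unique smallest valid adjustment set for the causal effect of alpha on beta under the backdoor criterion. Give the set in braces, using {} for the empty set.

{mu}

Variables eligible for adjustment (non-descendants of alpha, excluding alpha and beta): {kappa, mu}.
Backdoor paths from alpha to beta:
  P1: alpha <- mu <- kappa -> beta
  P2: alpha <- mu -> beta
The empty set is not sufficient: P1 (alpha <- mu <- kappa -> beta) has no collider blocking it and no conditioned non-collider, so it is open.
Try {mu}:
  P1: blocked at chain node mu ∈ conditioning set.
  P2: blocked at fork node mu ∈ conditioning set.
{mu} contains no descendant of alpha and blocks every backdoor path.
No other singleton works — e.g. {kappa} leaves P2 open — so {mu} is the unique smallest valid adjustment set.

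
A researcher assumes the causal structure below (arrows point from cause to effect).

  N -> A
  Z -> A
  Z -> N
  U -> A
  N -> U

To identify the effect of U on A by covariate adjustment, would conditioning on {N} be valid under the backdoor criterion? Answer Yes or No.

Yes

Backdoor paths from U to A (paths whose first edge points into U):
  P1: U <- N <- Z -> A
  P2: U <- N -> A
Condition 1 (no descendant of U in the set): holds — descendants of U are {A}; none are in {N}.
Condition 2 (every backdoor path blocked by {N}):
  P1: blocked at chain node N ∈ conditioning set.
  P2: blocked at fork node N ∈ conditioning set.
{N} satisfies the backdoor criterion.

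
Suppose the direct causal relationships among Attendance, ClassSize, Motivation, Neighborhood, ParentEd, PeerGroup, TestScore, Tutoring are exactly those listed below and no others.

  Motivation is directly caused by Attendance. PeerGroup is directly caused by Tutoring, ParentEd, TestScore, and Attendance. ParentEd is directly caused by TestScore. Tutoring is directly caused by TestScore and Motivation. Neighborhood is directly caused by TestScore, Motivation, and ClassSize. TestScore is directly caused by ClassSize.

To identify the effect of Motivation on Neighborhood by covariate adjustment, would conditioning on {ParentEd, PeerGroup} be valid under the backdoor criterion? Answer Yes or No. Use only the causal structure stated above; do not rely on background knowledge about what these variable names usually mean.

No

Backdoor paths from Motivation to Neighborhood (paths whose first edge points into Motivation):
  P1: Motivation <- Attendance -> PeerGroup <- TestScore <- ClassSize -> Neighborhood
  P2: Motivation <- Attendance -> PeerGroup <- TestScore -> Neighborhood
  P3: Motivation <- Attendance -> PeerGroup <- Tutoring <- TestScore <- ClassSize -> Neighborhood
  P4: Motivation <- Attendance -> PeerGroup <- Tutoring <- TestScore -> Neighborhood
  P5: Motivation <- Attendance -> PeerGroup <- ParentEd <- TestScore <- ClassSize -> Neighborhood
  P6: Motivation <- Attendance -> PeerGroup <- ParentEd <- TestScore -> Neighborhood
Condition 1 (no descendant of Motivation in the set): FAILS — PeerGroup is a descendant of Motivation.
Condition 2 (every backdoor path blocked by {ParentEd, PeerGroup}):
  P1: open — collider(s) PeerGroup are conditioned on (or have a conditioned descendant) and no non-collider on the path is in the set.
  P2: open — collider(s) PeerGroup are conditioned on (or have a conditioned descendant) and no non-collider on the path is in the set.
  P3: open — collider(s) PeerGroup are conditioned on (or have a conditioned descendant) and no non-collider on the path is in the set.
  P4: open — collider(s) PeerGroup are conditioned on (or have a conditioned descendant) and no non-collider on the path is in the set.
  P5: blocked at chain node ParentEd ∈ conditioning set.
  P6: blocked at chain node ParentEd ∈ conditioning set.
{ParentEd, PeerGroup} does not satisfy the backdoor criterion.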